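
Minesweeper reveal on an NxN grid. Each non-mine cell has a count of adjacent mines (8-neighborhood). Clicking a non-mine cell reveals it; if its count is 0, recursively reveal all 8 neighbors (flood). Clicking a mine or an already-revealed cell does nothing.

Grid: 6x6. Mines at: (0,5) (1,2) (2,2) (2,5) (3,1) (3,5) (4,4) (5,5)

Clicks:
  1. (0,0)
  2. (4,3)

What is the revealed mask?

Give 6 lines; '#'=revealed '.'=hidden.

Answer: ##....
##....
##....
......
...#..
......

Derivation:
Click 1 (0,0) count=0: revealed 6 new [(0,0) (0,1) (1,0) (1,1) (2,0) (2,1)] -> total=6
Click 2 (4,3) count=1: revealed 1 new [(4,3)] -> total=7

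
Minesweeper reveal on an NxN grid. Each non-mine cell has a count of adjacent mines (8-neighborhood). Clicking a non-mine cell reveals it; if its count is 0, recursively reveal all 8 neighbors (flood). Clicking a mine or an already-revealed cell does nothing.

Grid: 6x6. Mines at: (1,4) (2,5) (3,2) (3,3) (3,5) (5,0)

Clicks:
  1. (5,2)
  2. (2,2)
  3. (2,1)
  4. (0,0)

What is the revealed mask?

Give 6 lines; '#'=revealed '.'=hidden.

Click 1 (5,2) count=0: revealed 10 new [(4,1) (4,2) (4,3) (4,4) (4,5) (5,1) (5,2) (5,3) (5,4) (5,5)] -> total=10
Click 2 (2,2) count=2: revealed 1 new [(2,2)] -> total=11
Click 3 (2,1) count=1: revealed 1 new [(2,1)] -> total=12
Click 4 (0,0) count=0: revealed 13 new [(0,0) (0,1) (0,2) (0,3) (1,0) (1,1) (1,2) (1,3) (2,0) (2,3) (3,0) (3,1) (4,0)] -> total=25

Answer: ####..
####..
####..
##....
######
.#####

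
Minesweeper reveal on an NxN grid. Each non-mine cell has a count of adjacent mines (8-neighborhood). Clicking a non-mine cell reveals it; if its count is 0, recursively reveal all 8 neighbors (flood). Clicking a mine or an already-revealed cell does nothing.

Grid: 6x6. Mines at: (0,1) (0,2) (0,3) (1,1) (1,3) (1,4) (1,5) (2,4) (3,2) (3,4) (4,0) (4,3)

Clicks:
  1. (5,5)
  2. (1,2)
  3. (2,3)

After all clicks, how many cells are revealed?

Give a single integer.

Answer: 6

Derivation:
Click 1 (5,5) count=0: revealed 4 new [(4,4) (4,5) (5,4) (5,5)] -> total=4
Click 2 (1,2) count=5: revealed 1 new [(1,2)] -> total=5
Click 3 (2,3) count=5: revealed 1 new [(2,3)] -> total=6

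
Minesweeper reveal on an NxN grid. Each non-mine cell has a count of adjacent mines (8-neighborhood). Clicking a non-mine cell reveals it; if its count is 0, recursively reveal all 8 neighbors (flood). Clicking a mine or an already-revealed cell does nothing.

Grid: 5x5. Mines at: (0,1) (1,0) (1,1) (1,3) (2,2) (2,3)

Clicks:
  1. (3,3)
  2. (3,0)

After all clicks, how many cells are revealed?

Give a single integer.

Answer: 12

Derivation:
Click 1 (3,3) count=2: revealed 1 new [(3,3)] -> total=1
Click 2 (3,0) count=0: revealed 11 new [(2,0) (2,1) (3,0) (3,1) (3,2) (3,4) (4,0) (4,1) (4,2) (4,3) (4,4)] -> total=12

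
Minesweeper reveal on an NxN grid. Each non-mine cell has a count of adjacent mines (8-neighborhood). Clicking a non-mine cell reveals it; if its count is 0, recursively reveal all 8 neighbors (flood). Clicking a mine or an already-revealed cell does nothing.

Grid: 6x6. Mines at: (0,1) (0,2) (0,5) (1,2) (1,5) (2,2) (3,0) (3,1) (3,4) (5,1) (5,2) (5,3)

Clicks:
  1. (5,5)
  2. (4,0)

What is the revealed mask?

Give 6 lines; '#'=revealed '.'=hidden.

Answer: ......
......
......
......
#...##
....##

Derivation:
Click 1 (5,5) count=0: revealed 4 new [(4,4) (4,5) (5,4) (5,5)] -> total=4
Click 2 (4,0) count=3: revealed 1 new [(4,0)] -> total=5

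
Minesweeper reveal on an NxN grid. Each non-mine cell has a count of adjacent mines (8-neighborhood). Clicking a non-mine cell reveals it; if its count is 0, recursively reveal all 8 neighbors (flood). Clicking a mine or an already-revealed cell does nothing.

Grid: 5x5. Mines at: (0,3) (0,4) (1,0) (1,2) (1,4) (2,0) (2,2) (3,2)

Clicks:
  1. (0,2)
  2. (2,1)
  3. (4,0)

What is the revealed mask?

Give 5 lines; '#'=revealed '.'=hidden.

Click 1 (0,2) count=2: revealed 1 new [(0,2)] -> total=1
Click 2 (2,1) count=5: revealed 1 new [(2,1)] -> total=2
Click 3 (4,0) count=0: revealed 4 new [(3,0) (3,1) (4,0) (4,1)] -> total=6

Answer: ..#..
.....
.#...
##...
##...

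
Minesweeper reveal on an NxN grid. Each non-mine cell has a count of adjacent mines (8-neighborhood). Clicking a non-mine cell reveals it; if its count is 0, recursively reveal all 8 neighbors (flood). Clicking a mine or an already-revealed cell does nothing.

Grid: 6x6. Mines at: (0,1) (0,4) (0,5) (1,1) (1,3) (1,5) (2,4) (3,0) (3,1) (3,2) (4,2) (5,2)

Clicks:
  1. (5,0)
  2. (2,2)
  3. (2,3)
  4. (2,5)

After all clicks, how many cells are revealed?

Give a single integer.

Answer: 7

Derivation:
Click 1 (5,0) count=0: revealed 4 new [(4,0) (4,1) (5,0) (5,1)] -> total=4
Click 2 (2,2) count=4: revealed 1 new [(2,2)] -> total=5
Click 3 (2,3) count=3: revealed 1 new [(2,3)] -> total=6
Click 4 (2,5) count=2: revealed 1 new [(2,5)] -> total=7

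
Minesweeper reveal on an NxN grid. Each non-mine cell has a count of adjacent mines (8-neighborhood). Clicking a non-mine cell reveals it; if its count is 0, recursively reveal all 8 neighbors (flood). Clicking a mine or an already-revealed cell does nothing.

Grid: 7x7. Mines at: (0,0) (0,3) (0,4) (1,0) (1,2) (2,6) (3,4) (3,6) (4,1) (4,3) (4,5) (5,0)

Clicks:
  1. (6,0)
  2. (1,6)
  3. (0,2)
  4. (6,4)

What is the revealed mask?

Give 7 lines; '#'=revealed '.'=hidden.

Click 1 (6,0) count=1: revealed 1 new [(6,0)] -> total=1
Click 2 (1,6) count=1: revealed 1 new [(1,6)] -> total=2
Click 3 (0,2) count=2: revealed 1 new [(0,2)] -> total=3
Click 4 (6,4) count=0: revealed 12 new [(5,1) (5,2) (5,3) (5,4) (5,5) (5,6) (6,1) (6,2) (6,3) (6,4) (6,5) (6,6)] -> total=15

Answer: ..#....
......#
.......
.......
.......
.######
#######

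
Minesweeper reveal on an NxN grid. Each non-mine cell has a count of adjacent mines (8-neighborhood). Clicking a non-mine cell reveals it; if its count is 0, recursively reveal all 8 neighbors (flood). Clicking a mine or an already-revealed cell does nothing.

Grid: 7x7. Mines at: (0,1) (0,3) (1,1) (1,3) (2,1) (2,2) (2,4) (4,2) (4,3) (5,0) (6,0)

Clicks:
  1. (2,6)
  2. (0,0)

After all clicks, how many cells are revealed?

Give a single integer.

Answer: 27

Derivation:
Click 1 (2,6) count=0: revealed 26 new [(0,4) (0,5) (0,6) (1,4) (1,5) (1,6) (2,5) (2,6) (3,4) (3,5) (3,6) (4,4) (4,5) (4,6) (5,1) (5,2) (5,3) (5,4) (5,5) (5,6) (6,1) (6,2) (6,3) (6,4) (6,5) (6,6)] -> total=26
Click 2 (0,0) count=2: revealed 1 new [(0,0)] -> total=27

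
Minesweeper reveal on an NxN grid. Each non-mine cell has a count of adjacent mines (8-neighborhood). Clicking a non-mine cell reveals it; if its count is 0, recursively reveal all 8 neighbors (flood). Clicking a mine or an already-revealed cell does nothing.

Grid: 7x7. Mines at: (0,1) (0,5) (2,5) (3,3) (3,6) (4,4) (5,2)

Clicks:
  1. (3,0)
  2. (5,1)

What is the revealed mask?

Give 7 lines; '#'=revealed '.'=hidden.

Answer: .......
###....
###....
###....
###....
##.....
##.....

Derivation:
Click 1 (3,0) count=0: revealed 16 new [(1,0) (1,1) (1,2) (2,0) (2,1) (2,2) (3,0) (3,1) (3,2) (4,0) (4,1) (4,2) (5,0) (5,1) (6,0) (6,1)] -> total=16
Click 2 (5,1) count=1: revealed 0 new [(none)] -> total=16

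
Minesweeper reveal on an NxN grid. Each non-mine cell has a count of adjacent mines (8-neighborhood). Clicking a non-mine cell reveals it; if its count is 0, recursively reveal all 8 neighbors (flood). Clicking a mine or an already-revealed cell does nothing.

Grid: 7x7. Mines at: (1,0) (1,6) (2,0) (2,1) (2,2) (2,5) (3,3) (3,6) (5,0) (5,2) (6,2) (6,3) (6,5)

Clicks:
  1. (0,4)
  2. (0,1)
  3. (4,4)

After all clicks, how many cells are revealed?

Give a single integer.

Click 1 (0,4) count=0: revealed 10 new [(0,1) (0,2) (0,3) (0,4) (0,5) (1,1) (1,2) (1,3) (1,4) (1,5)] -> total=10
Click 2 (0,1) count=1: revealed 0 new [(none)] -> total=10
Click 3 (4,4) count=1: revealed 1 new [(4,4)] -> total=11

Answer: 11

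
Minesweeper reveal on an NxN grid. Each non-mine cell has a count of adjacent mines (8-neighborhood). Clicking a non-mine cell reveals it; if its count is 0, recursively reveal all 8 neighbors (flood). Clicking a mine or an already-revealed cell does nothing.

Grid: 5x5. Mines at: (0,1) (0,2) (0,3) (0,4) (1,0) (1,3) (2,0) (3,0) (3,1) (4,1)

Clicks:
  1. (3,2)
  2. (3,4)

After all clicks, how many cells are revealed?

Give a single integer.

Answer: 9

Derivation:
Click 1 (3,2) count=2: revealed 1 new [(3,2)] -> total=1
Click 2 (3,4) count=0: revealed 8 new [(2,2) (2,3) (2,4) (3,3) (3,4) (4,2) (4,3) (4,4)] -> total=9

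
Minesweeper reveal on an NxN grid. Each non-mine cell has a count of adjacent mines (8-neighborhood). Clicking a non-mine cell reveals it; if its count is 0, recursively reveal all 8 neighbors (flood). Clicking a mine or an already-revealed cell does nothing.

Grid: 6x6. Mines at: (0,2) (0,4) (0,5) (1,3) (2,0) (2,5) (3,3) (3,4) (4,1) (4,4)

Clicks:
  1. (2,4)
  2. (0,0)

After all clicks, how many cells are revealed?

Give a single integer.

Answer: 5

Derivation:
Click 1 (2,4) count=4: revealed 1 new [(2,4)] -> total=1
Click 2 (0,0) count=0: revealed 4 new [(0,0) (0,1) (1,0) (1,1)] -> total=5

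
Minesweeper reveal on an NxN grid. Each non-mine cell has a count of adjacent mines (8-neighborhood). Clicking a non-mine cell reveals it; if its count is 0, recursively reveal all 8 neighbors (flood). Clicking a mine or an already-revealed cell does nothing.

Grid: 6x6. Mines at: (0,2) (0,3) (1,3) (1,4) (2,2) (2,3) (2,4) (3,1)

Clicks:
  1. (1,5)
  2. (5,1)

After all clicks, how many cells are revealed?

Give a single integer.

Answer: 17

Derivation:
Click 1 (1,5) count=2: revealed 1 new [(1,5)] -> total=1
Click 2 (5,1) count=0: revealed 16 new [(3,2) (3,3) (3,4) (3,5) (4,0) (4,1) (4,2) (4,3) (4,4) (4,5) (5,0) (5,1) (5,2) (5,3) (5,4) (5,5)] -> total=17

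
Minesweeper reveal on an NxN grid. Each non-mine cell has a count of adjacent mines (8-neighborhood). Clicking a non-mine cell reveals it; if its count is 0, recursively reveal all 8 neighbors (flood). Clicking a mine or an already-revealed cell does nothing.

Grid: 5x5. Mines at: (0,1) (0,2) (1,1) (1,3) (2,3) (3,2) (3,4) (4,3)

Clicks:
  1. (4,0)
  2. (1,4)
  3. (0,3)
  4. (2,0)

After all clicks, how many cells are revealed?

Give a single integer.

Answer: 8

Derivation:
Click 1 (4,0) count=0: revealed 6 new [(2,0) (2,1) (3,0) (3,1) (4,0) (4,1)] -> total=6
Click 2 (1,4) count=2: revealed 1 new [(1,4)] -> total=7
Click 3 (0,3) count=2: revealed 1 new [(0,3)] -> total=8
Click 4 (2,0) count=1: revealed 0 new [(none)] -> total=8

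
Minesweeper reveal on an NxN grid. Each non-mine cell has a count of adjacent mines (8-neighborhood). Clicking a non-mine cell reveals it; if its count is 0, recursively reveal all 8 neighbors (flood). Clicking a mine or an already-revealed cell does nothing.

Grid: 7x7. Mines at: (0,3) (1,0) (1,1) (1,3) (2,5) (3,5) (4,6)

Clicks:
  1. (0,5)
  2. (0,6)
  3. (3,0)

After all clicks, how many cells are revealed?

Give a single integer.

Answer: 36

Derivation:
Click 1 (0,5) count=0: revealed 6 new [(0,4) (0,5) (0,6) (1,4) (1,5) (1,6)] -> total=6
Click 2 (0,6) count=0: revealed 0 new [(none)] -> total=6
Click 3 (3,0) count=0: revealed 30 new [(2,0) (2,1) (2,2) (2,3) (2,4) (3,0) (3,1) (3,2) (3,3) (3,4) (4,0) (4,1) (4,2) (4,3) (4,4) (4,5) (5,0) (5,1) (5,2) (5,3) (5,4) (5,5) (5,6) (6,0) (6,1) (6,2) (6,3) (6,4) (6,5) (6,6)] -> total=36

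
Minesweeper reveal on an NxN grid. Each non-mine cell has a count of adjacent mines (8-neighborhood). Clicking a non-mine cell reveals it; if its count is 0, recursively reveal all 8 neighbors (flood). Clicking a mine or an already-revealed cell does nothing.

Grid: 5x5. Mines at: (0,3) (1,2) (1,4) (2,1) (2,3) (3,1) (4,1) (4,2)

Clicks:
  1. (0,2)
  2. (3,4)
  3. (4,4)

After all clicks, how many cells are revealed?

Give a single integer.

Answer: 5

Derivation:
Click 1 (0,2) count=2: revealed 1 new [(0,2)] -> total=1
Click 2 (3,4) count=1: revealed 1 new [(3,4)] -> total=2
Click 3 (4,4) count=0: revealed 3 new [(3,3) (4,3) (4,4)] -> total=5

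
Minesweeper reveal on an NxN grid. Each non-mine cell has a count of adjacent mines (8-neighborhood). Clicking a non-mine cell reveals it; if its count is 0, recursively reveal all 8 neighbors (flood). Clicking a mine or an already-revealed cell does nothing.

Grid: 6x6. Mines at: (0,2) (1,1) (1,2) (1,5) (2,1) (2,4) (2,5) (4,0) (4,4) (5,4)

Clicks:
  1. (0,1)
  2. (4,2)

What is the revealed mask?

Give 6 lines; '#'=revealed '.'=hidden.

Click 1 (0,1) count=3: revealed 1 new [(0,1)] -> total=1
Click 2 (4,2) count=0: revealed 9 new [(3,1) (3,2) (3,3) (4,1) (4,2) (4,3) (5,1) (5,2) (5,3)] -> total=10

Answer: .#....
......
......
.###..
.###..
.###..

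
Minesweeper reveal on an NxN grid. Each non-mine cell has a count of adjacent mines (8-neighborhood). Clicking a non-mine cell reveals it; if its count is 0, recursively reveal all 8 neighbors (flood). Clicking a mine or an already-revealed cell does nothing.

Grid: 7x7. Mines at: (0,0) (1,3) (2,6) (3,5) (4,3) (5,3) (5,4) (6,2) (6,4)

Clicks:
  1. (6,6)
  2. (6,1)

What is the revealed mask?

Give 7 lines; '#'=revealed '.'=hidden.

Answer: .......
.......
.......
.......
.....##
.....##
.#...##

Derivation:
Click 1 (6,6) count=0: revealed 6 new [(4,5) (4,6) (5,5) (5,6) (6,5) (6,6)] -> total=6
Click 2 (6,1) count=1: revealed 1 new [(6,1)] -> total=7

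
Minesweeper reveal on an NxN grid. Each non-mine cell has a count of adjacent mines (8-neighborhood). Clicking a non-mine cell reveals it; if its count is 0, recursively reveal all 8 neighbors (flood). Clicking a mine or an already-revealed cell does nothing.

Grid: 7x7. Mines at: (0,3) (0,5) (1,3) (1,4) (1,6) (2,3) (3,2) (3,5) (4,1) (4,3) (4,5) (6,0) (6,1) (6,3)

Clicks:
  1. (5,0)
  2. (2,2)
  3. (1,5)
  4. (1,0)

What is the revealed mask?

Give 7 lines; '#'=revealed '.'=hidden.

Click 1 (5,0) count=3: revealed 1 new [(5,0)] -> total=1
Click 2 (2,2) count=3: revealed 1 new [(2,2)] -> total=2
Click 3 (1,5) count=3: revealed 1 new [(1,5)] -> total=3
Click 4 (1,0) count=0: revealed 10 new [(0,0) (0,1) (0,2) (1,0) (1,1) (1,2) (2,0) (2,1) (3,0) (3,1)] -> total=13

Answer: ###....
###..#.
###....
##.....
.......
#......
.......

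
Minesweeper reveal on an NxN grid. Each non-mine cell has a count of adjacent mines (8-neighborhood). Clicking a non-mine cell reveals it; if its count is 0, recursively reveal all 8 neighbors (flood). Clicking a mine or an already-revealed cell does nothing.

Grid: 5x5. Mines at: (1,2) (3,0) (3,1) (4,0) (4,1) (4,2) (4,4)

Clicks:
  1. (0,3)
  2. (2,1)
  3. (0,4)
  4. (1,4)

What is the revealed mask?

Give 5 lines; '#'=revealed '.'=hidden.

Answer: ...##
...##
.#.##
...##
.....

Derivation:
Click 1 (0,3) count=1: revealed 1 new [(0,3)] -> total=1
Click 2 (2,1) count=3: revealed 1 new [(2,1)] -> total=2
Click 3 (0,4) count=0: revealed 7 new [(0,4) (1,3) (1,4) (2,3) (2,4) (3,3) (3,4)] -> total=9
Click 4 (1,4) count=0: revealed 0 new [(none)] -> total=9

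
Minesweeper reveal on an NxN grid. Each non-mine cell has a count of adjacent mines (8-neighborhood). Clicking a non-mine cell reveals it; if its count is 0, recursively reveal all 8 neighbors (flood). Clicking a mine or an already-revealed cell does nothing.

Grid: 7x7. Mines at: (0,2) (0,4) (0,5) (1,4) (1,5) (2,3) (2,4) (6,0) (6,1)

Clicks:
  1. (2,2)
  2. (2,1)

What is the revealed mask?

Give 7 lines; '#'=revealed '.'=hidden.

Answer: ##.....
###....
###..##
#######
#######
#######
..#####

Derivation:
Click 1 (2,2) count=1: revealed 1 new [(2,2)] -> total=1
Click 2 (2,1) count=0: revealed 35 new [(0,0) (0,1) (1,0) (1,1) (1,2) (2,0) (2,1) (2,5) (2,6) (3,0) (3,1) (3,2) (3,3) (3,4) (3,5) (3,6) (4,0) (4,1) (4,2) (4,3) (4,4) (4,5) (4,6) (5,0) (5,1) (5,2) (5,3) (5,4) (5,5) (5,6) (6,2) (6,3) (6,4) (6,5) (6,6)] -> total=36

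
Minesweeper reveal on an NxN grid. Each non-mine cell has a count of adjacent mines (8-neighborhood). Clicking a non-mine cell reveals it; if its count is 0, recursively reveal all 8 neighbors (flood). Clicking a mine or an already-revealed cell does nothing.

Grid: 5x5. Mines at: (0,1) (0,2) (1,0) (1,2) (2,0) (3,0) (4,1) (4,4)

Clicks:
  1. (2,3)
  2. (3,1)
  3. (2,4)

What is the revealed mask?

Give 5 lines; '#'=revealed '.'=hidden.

Answer: ...##
...##
...##
.#.##
.....

Derivation:
Click 1 (2,3) count=1: revealed 1 new [(2,3)] -> total=1
Click 2 (3,1) count=3: revealed 1 new [(3,1)] -> total=2
Click 3 (2,4) count=0: revealed 7 new [(0,3) (0,4) (1,3) (1,4) (2,4) (3,3) (3,4)] -> total=9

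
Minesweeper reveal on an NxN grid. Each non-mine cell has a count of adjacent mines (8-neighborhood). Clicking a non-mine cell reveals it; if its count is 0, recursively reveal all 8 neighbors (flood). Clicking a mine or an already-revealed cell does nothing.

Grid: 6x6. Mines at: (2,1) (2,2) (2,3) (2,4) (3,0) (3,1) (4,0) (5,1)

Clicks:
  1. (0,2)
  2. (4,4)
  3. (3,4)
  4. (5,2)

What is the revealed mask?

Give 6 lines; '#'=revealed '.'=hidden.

Answer: ######
######
......
..####
..####
..####

Derivation:
Click 1 (0,2) count=0: revealed 12 new [(0,0) (0,1) (0,2) (0,3) (0,4) (0,5) (1,0) (1,1) (1,2) (1,3) (1,4) (1,5)] -> total=12
Click 2 (4,4) count=0: revealed 12 new [(3,2) (3,3) (3,4) (3,5) (4,2) (4,3) (4,4) (4,5) (5,2) (5,3) (5,4) (5,5)] -> total=24
Click 3 (3,4) count=2: revealed 0 new [(none)] -> total=24
Click 4 (5,2) count=1: revealed 0 new [(none)] -> total=24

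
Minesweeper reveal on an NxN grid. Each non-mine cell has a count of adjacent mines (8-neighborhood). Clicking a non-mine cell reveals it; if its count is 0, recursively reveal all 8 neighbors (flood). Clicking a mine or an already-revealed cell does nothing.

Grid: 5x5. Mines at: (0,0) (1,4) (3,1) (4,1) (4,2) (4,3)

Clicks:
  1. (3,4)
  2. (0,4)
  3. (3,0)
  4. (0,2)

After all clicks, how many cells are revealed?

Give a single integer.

Answer: 12

Derivation:
Click 1 (3,4) count=1: revealed 1 new [(3,4)] -> total=1
Click 2 (0,4) count=1: revealed 1 new [(0,4)] -> total=2
Click 3 (3,0) count=2: revealed 1 new [(3,0)] -> total=3
Click 4 (0,2) count=0: revealed 9 new [(0,1) (0,2) (0,3) (1,1) (1,2) (1,3) (2,1) (2,2) (2,3)] -> total=12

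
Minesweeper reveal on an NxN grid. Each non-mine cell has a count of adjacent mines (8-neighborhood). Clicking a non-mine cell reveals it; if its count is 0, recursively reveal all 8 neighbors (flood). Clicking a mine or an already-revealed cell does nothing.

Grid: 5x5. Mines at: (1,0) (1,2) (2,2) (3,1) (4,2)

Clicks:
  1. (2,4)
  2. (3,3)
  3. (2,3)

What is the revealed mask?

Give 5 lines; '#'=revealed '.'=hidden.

Click 1 (2,4) count=0: revealed 10 new [(0,3) (0,4) (1,3) (1,4) (2,3) (2,4) (3,3) (3,4) (4,3) (4,4)] -> total=10
Click 2 (3,3) count=2: revealed 0 new [(none)] -> total=10
Click 3 (2,3) count=2: revealed 0 new [(none)] -> total=10

Answer: ...##
...##
...##
...##
...##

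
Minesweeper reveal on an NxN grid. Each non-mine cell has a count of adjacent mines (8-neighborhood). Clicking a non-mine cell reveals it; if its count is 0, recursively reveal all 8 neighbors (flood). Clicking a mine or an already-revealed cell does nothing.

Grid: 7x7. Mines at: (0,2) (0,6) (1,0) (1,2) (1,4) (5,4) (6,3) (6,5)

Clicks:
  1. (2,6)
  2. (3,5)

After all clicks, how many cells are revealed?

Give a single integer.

Answer: 32

Derivation:
Click 1 (2,6) count=0: revealed 32 new [(1,5) (1,6) (2,0) (2,1) (2,2) (2,3) (2,4) (2,5) (2,6) (3,0) (3,1) (3,2) (3,3) (3,4) (3,5) (3,6) (4,0) (4,1) (4,2) (4,3) (4,4) (4,5) (4,6) (5,0) (5,1) (5,2) (5,3) (5,5) (5,6) (6,0) (6,1) (6,2)] -> total=32
Click 2 (3,5) count=0: revealed 0 new [(none)] -> total=32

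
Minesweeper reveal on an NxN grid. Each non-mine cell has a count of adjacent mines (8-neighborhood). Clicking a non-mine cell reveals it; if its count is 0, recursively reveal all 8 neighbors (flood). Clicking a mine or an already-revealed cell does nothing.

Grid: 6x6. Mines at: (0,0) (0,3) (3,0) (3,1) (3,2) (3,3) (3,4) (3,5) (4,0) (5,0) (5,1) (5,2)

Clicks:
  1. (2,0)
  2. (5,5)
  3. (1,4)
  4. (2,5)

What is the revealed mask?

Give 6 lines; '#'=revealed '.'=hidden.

Click 1 (2,0) count=2: revealed 1 new [(2,0)] -> total=1
Click 2 (5,5) count=0: revealed 6 new [(4,3) (4,4) (4,5) (5,3) (5,4) (5,5)] -> total=7
Click 3 (1,4) count=1: revealed 1 new [(1,4)] -> total=8
Click 4 (2,5) count=2: revealed 1 new [(2,5)] -> total=9

Answer: ......
....#.
#....#
......
...###
...###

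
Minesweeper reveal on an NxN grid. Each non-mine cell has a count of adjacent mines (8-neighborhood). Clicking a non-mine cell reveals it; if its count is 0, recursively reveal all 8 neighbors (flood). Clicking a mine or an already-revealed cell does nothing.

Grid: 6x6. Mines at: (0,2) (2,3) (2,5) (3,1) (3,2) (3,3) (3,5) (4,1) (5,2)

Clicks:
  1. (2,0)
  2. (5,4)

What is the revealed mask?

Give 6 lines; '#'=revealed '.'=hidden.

Answer: ......
......
#.....
......
...###
...###

Derivation:
Click 1 (2,0) count=1: revealed 1 new [(2,0)] -> total=1
Click 2 (5,4) count=0: revealed 6 new [(4,3) (4,4) (4,5) (5,3) (5,4) (5,5)] -> total=7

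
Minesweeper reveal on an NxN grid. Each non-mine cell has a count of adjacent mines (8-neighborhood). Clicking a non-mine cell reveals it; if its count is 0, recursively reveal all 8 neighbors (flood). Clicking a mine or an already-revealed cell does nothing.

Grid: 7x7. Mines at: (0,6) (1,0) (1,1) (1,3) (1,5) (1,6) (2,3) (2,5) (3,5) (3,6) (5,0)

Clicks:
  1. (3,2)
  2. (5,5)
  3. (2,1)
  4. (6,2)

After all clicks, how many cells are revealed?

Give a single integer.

Answer: 27

Derivation:
Click 1 (3,2) count=1: revealed 1 new [(3,2)] -> total=1
Click 2 (5,5) count=0: revealed 26 new [(2,0) (2,1) (2,2) (3,0) (3,1) (3,3) (3,4) (4,0) (4,1) (4,2) (4,3) (4,4) (4,5) (4,6) (5,1) (5,2) (5,3) (5,4) (5,5) (5,6) (6,1) (6,2) (6,3) (6,4) (6,5) (6,6)] -> total=27
Click 3 (2,1) count=2: revealed 0 new [(none)] -> total=27
Click 4 (6,2) count=0: revealed 0 new [(none)] -> total=27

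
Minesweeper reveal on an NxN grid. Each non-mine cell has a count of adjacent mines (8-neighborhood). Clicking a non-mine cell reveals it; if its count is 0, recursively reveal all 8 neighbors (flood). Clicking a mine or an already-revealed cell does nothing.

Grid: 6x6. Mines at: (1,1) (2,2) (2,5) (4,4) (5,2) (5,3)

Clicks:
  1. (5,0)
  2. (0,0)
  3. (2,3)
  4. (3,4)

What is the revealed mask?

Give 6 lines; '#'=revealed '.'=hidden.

Click 1 (5,0) count=0: revealed 8 new [(2,0) (2,1) (3,0) (3,1) (4,0) (4,1) (5,0) (5,1)] -> total=8
Click 2 (0,0) count=1: revealed 1 new [(0,0)] -> total=9
Click 3 (2,3) count=1: revealed 1 new [(2,3)] -> total=10
Click 4 (3,4) count=2: revealed 1 new [(3,4)] -> total=11

Answer: #.....
......
##.#..
##..#.
##....
##....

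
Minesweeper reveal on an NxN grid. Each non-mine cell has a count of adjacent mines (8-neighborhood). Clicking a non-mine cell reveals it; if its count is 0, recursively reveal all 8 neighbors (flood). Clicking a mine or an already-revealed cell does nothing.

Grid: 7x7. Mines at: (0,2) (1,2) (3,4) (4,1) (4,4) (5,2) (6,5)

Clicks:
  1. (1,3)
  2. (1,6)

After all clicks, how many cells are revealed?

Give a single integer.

Answer: 18

Derivation:
Click 1 (1,3) count=2: revealed 1 new [(1,3)] -> total=1
Click 2 (1,6) count=0: revealed 17 new [(0,3) (0,4) (0,5) (0,6) (1,4) (1,5) (1,6) (2,3) (2,4) (2,5) (2,6) (3,5) (3,6) (4,5) (4,6) (5,5) (5,6)] -> total=18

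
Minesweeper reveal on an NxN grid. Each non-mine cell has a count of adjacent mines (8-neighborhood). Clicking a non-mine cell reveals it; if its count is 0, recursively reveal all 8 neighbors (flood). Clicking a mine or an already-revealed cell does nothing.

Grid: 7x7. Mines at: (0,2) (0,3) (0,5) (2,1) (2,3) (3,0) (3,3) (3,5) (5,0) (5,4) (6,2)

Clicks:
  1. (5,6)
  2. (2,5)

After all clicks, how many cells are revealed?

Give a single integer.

Click 1 (5,6) count=0: revealed 6 new [(4,5) (4,6) (5,5) (5,6) (6,5) (6,6)] -> total=6
Click 2 (2,5) count=1: revealed 1 new [(2,5)] -> total=7

Answer: 7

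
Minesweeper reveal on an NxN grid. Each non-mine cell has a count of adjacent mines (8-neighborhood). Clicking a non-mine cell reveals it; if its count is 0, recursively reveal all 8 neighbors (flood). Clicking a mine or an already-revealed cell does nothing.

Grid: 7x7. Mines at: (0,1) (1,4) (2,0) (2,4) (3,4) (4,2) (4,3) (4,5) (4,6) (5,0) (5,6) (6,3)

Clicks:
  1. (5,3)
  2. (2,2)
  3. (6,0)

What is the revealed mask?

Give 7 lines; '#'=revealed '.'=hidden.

Answer: .......
.###...
.###...
.###...
.......
...#...
#......

Derivation:
Click 1 (5,3) count=3: revealed 1 new [(5,3)] -> total=1
Click 2 (2,2) count=0: revealed 9 new [(1,1) (1,2) (1,3) (2,1) (2,2) (2,3) (3,1) (3,2) (3,3)] -> total=10
Click 3 (6,0) count=1: revealed 1 new [(6,0)] -> total=11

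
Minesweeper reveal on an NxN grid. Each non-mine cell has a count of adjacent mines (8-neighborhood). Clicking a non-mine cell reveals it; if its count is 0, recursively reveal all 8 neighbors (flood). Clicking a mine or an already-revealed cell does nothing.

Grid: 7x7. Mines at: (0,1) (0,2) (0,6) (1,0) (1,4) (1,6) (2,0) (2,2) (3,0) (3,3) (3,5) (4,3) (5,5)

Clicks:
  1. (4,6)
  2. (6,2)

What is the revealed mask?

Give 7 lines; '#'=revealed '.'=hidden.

Answer: .......
.......
.......
.......
###...#
#####..
#####..

Derivation:
Click 1 (4,6) count=2: revealed 1 new [(4,6)] -> total=1
Click 2 (6,2) count=0: revealed 13 new [(4,0) (4,1) (4,2) (5,0) (5,1) (5,2) (5,3) (5,4) (6,0) (6,1) (6,2) (6,3) (6,4)] -> total=14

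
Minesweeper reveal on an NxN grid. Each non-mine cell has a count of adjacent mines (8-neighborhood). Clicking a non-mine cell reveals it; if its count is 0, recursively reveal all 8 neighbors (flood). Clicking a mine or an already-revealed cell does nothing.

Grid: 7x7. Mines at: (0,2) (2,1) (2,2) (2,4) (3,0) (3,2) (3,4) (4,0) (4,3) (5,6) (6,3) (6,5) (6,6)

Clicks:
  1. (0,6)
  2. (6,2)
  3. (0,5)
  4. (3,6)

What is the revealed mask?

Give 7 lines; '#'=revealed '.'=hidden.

Click 1 (0,6) count=0: revealed 14 new [(0,3) (0,4) (0,5) (0,6) (1,3) (1,4) (1,5) (1,6) (2,5) (2,6) (3,5) (3,6) (4,5) (4,6)] -> total=14
Click 2 (6,2) count=1: revealed 1 new [(6,2)] -> total=15
Click 3 (0,5) count=0: revealed 0 new [(none)] -> total=15
Click 4 (3,6) count=0: revealed 0 new [(none)] -> total=15

Answer: ...####
...####
.....##
.....##
.....##
.......
..#....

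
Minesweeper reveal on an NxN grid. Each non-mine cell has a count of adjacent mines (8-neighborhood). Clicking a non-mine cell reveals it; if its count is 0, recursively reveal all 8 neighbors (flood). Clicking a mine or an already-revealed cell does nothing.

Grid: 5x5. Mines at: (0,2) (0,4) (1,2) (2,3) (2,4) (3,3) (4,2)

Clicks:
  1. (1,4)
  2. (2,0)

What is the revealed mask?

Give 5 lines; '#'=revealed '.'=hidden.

Answer: ##...
##..#
##...
##...
##...

Derivation:
Click 1 (1,4) count=3: revealed 1 new [(1,4)] -> total=1
Click 2 (2,0) count=0: revealed 10 new [(0,0) (0,1) (1,0) (1,1) (2,0) (2,1) (3,0) (3,1) (4,0) (4,1)] -> total=11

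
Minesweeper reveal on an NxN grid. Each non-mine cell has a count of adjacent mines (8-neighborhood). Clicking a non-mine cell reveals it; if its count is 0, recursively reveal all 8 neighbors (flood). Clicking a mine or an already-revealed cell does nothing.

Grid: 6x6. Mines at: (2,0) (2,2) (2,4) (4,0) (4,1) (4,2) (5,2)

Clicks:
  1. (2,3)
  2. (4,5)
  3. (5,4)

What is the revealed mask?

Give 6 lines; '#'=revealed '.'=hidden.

Click 1 (2,3) count=2: revealed 1 new [(2,3)] -> total=1
Click 2 (4,5) count=0: revealed 9 new [(3,3) (3,4) (3,5) (4,3) (4,4) (4,5) (5,3) (5,4) (5,5)] -> total=10
Click 3 (5,4) count=0: revealed 0 new [(none)] -> total=10

Answer: ......
......
...#..
...###
...###
...###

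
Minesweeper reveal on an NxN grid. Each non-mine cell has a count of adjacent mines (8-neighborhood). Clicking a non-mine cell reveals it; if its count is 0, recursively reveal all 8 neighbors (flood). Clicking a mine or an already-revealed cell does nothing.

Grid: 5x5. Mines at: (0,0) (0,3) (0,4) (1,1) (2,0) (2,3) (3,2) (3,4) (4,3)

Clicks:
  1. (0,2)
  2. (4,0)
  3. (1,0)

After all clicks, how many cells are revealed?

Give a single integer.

Click 1 (0,2) count=2: revealed 1 new [(0,2)] -> total=1
Click 2 (4,0) count=0: revealed 4 new [(3,0) (3,1) (4,0) (4,1)] -> total=5
Click 3 (1,0) count=3: revealed 1 new [(1,0)] -> total=6

Answer: 6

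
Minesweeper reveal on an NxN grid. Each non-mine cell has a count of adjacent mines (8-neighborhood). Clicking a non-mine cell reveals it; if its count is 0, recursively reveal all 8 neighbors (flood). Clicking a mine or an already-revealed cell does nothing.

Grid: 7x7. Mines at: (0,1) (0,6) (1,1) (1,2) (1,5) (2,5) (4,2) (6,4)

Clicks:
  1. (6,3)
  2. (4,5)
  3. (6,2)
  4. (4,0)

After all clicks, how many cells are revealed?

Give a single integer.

Answer: 27

Derivation:
Click 1 (6,3) count=1: revealed 1 new [(6,3)] -> total=1
Click 2 (4,5) count=0: revealed 14 new [(3,3) (3,4) (3,5) (3,6) (4,3) (4,4) (4,5) (4,6) (5,3) (5,4) (5,5) (5,6) (6,5) (6,6)] -> total=15
Click 3 (6,2) count=0: revealed 12 new [(2,0) (2,1) (3,0) (3,1) (4,0) (4,1) (5,0) (5,1) (5,2) (6,0) (6,1) (6,2)] -> total=27
Click 4 (4,0) count=0: revealed 0 new [(none)] -> total=27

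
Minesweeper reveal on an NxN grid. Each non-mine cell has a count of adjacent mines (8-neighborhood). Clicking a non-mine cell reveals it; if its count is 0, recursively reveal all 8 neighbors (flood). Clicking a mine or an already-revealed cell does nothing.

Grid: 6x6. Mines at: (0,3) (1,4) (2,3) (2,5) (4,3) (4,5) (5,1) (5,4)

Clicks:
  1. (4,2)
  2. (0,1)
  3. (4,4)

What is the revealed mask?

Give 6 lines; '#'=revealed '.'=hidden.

Click 1 (4,2) count=2: revealed 1 new [(4,2)] -> total=1
Click 2 (0,1) count=0: revealed 14 new [(0,0) (0,1) (0,2) (1,0) (1,1) (1,2) (2,0) (2,1) (2,2) (3,0) (3,1) (3,2) (4,0) (4,1)] -> total=15
Click 3 (4,4) count=3: revealed 1 new [(4,4)] -> total=16

Answer: ###...
###...
###...
###...
###.#.
......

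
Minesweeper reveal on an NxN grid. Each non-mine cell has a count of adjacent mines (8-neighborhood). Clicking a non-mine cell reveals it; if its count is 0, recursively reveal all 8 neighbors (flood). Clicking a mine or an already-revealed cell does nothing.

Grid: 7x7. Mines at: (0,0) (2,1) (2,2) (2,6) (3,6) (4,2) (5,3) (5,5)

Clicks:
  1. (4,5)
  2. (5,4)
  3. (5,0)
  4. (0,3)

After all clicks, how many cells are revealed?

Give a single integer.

Answer: 32

Derivation:
Click 1 (4,5) count=2: revealed 1 new [(4,5)] -> total=1
Click 2 (5,4) count=2: revealed 1 new [(5,4)] -> total=2
Click 3 (5,0) count=0: revealed 10 new [(3,0) (3,1) (4,0) (4,1) (5,0) (5,1) (5,2) (6,0) (6,1) (6,2)] -> total=12
Click 4 (0,3) count=0: revealed 20 new [(0,1) (0,2) (0,3) (0,4) (0,5) (0,6) (1,1) (1,2) (1,3) (1,4) (1,5) (1,6) (2,3) (2,4) (2,5) (3,3) (3,4) (3,5) (4,3) (4,4)] -> total=32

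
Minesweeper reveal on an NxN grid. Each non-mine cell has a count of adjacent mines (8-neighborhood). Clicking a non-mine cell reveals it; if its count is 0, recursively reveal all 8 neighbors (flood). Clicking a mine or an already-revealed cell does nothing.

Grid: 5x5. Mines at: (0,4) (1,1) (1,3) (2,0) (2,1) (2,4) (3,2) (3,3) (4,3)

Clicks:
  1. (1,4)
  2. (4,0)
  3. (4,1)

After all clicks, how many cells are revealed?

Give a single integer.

Answer: 5

Derivation:
Click 1 (1,4) count=3: revealed 1 new [(1,4)] -> total=1
Click 2 (4,0) count=0: revealed 4 new [(3,0) (3,1) (4,0) (4,1)] -> total=5
Click 3 (4,1) count=1: revealed 0 new [(none)] -> total=5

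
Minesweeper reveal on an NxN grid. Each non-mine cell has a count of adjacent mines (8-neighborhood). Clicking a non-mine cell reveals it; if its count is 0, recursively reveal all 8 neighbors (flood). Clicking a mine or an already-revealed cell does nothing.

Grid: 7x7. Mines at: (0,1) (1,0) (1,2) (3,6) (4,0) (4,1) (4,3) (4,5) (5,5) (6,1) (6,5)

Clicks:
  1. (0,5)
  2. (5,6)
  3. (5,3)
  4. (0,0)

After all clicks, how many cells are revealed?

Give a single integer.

Answer: 18

Derivation:
Click 1 (0,5) count=0: revealed 15 new [(0,3) (0,4) (0,5) (0,6) (1,3) (1,4) (1,5) (1,6) (2,3) (2,4) (2,5) (2,6) (3,3) (3,4) (3,5)] -> total=15
Click 2 (5,6) count=3: revealed 1 new [(5,6)] -> total=16
Click 3 (5,3) count=1: revealed 1 new [(5,3)] -> total=17
Click 4 (0,0) count=2: revealed 1 new [(0,0)] -> total=18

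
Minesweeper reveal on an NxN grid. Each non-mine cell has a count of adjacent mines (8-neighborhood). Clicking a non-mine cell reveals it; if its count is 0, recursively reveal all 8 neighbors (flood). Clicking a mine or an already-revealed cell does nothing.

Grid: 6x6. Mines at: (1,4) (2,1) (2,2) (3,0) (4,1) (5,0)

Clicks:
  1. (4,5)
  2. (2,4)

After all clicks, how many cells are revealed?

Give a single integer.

Answer: 15

Derivation:
Click 1 (4,5) count=0: revealed 15 new [(2,3) (2,4) (2,5) (3,2) (3,3) (3,4) (3,5) (4,2) (4,3) (4,4) (4,5) (5,2) (5,3) (5,4) (5,5)] -> total=15
Click 2 (2,4) count=1: revealed 0 new [(none)] -> total=15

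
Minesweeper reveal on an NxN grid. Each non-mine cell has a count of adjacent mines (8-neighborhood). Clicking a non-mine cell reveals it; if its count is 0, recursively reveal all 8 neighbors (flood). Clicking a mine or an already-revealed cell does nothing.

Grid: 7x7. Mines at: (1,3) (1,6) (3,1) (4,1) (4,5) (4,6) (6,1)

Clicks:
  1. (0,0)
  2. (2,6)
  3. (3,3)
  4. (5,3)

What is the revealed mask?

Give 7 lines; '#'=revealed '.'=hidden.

Click 1 (0,0) count=0: revealed 9 new [(0,0) (0,1) (0,2) (1,0) (1,1) (1,2) (2,0) (2,1) (2,2)] -> total=9
Click 2 (2,6) count=1: revealed 1 new [(2,6)] -> total=10
Click 3 (3,3) count=0: revealed 18 new [(2,3) (2,4) (3,2) (3,3) (3,4) (4,2) (4,3) (4,4) (5,2) (5,3) (5,4) (5,5) (5,6) (6,2) (6,3) (6,4) (6,5) (6,6)] -> total=28
Click 4 (5,3) count=0: revealed 0 new [(none)] -> total=28

Answer: ###....
###....
#####.#
..###..
..###..
..#####
..#####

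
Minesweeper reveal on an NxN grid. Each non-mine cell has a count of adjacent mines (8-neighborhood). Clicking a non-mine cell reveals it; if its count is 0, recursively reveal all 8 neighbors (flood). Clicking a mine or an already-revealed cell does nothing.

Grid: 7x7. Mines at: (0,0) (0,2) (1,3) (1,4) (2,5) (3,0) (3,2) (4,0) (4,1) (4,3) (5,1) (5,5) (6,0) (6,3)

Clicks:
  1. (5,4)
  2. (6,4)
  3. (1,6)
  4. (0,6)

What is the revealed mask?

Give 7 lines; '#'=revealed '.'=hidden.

Answer: .....##
.....##
.......
.......
.......
....#..
....#..

Derivation:
Click 1 (5,4) count=3: revealed 1 new [(5,4)] -> total=1
Click 2 (6,4) count=2: revealed 1 new [(6,4)] -> total=2
Click 3 (1,6) count=1: revealed 1 new [(1,6)] -> total=3
Click 4 (0,6) count=0: revealed 3 new [(0,5) (0,6) (1,5)] -> total=6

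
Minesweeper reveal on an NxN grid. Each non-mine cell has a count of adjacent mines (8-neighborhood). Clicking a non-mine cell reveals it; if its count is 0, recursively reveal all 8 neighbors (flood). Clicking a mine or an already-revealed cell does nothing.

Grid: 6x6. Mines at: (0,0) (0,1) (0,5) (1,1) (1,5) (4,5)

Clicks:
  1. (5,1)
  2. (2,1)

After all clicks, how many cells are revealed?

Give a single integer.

Answer: 26

Derivation:
Click 1 (5,1) count=0: revealed 26 new [(0,2) (0,3) (0,4) (1,2) (1,3) (1,4) (2,0) (2,1) (2,2) (2,3) (2,4) (3,0) (3,1) (3,2) (3,3) (3,4) (4,0) (4,1) (4,2) (4,3) (4,4) (5,0) (5,1) (5,2) (5,3) (5,4)] -> total=26
Click 2 (2,1) count=1: revealed 0 new [(none)] -> total=26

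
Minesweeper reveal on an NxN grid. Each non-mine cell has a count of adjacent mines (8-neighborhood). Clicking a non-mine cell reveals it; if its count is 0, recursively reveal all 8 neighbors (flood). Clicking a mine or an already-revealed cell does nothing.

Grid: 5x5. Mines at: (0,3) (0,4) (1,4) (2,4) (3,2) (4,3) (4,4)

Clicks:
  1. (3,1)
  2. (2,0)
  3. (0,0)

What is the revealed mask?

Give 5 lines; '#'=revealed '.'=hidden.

Answer: ###..
###..
###..
##...
##...

Derivation:
Click 1 (3,1) count=1: revealed 1 new [(3,1)] -> total=1
Click 2 (2,0) count=0: revealed 12 new [(0,0) (0,1) (0,2) (1,0) (1,1) (1,2) (2,0) (2,1) (2,2) (3,0) (4,0) (4,1)] -> total=13
Click 3 (0,0) count=0: revealed 0 new [(none)] -> total=13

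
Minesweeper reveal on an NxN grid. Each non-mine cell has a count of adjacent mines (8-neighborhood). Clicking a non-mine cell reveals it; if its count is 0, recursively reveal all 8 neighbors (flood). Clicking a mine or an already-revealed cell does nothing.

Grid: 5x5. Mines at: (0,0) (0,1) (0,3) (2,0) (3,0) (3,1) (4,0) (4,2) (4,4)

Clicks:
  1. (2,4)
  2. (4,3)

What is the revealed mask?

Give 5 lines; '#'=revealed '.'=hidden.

Click 1 (2,4) count=0: revealed 9 new [(1,2) (1,3) (1,4) (2,2) (2,3) (2,4) (3,2) (3,3) (3,4)] -> total=9
Click 2 (4,3) count=2: revealed 1 new [(4,3)] -> total=10

Answer: .....
..###
..###
..###
...#.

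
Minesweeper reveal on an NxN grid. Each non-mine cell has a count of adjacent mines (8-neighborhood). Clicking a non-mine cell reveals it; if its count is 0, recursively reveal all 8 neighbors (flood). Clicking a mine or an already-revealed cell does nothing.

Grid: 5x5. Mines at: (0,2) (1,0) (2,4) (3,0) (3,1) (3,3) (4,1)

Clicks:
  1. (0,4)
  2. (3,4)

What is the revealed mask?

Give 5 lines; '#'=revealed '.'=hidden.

Click 1 (0,4) count=0: revealed 4 new [(0,3) (0,4) (1,3) (1,4)] -> total=4
Click 2 (3,4) count=2: revealed 1 new [(3,4)] -> total=5

Answer: ...##
...##
.....
....#
.....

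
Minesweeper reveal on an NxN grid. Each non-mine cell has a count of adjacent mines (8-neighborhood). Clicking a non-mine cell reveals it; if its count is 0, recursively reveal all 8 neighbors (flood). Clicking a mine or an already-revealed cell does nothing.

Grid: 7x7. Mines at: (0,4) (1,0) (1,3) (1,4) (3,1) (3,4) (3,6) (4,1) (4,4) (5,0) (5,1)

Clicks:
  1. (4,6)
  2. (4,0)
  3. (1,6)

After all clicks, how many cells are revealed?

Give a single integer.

Answer: 8

Derivation:
Click 1 (4,6) count=1: revealed 1 new [(4,6)] -> total=1
Click 2 (4,0) count=4: revealed 1 new [(4,0)] -> total=2
Click 3 (1,6) count=0: revealed 6 new [(0,5) (0,6) (1,5) (1,6) (2,5) (2,6)] -> total=8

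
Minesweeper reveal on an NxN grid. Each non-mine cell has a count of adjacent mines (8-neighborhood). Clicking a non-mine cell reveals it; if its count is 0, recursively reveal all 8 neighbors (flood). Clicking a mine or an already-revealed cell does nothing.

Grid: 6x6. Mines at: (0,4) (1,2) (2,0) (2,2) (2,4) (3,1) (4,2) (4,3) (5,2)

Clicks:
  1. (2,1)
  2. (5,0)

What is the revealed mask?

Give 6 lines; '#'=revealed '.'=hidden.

Answer: ......
......
.#....
......
##....
##....

Derivation:
Click 1 (2,1) count=4: revealed 1 new [(2,1)] -> total=1
Click 2 (5,0) count=0: revealed 4 new [(4,0) (4,1) (5,0) (5,1)] -> total=5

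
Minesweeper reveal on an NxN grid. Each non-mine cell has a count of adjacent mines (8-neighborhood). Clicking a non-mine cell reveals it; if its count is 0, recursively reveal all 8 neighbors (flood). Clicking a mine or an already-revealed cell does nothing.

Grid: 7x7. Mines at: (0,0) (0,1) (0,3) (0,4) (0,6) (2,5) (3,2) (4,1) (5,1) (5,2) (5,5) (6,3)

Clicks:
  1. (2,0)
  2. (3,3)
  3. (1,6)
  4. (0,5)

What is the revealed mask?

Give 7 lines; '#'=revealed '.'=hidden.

Click 1 (2,0) count=0: revealed 6 new [(1,0) (1,1) (2,0) (2,1) (3,0) (3,1)] -> total=6
Click 2 (3,3) count=1: revealed 1 new [(3,3)] -> total=7
Click 3 (1,6) count=2: revealed 1 new [(1,6)] -> total=8
Click 4 (0,5) count=2: revealed 1 new [(0,5)] -> total=9

Answer: .....#.
##....#
##.....
##.#...
.......
.......
.......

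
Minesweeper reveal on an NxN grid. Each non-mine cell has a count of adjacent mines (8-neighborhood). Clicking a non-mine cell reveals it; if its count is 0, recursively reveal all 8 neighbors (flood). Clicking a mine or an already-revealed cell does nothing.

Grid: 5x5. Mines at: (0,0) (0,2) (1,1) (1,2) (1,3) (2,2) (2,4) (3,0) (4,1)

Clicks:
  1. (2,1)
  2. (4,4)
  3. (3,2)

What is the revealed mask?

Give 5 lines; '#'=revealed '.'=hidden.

Click 1 (2,1) count=4: revealed 1 new [(2,1)] -> total=1
Click 2 (4,4) count=0: revealed 6 new [(3,2) (3,3) (3,4) (4,2) (4,3) (4,4)] -> total=7
Click 3 (3,2) count=2: revealed 0 new [(none)] -> total=7

Answer: .....
.....
.#...
..###
..###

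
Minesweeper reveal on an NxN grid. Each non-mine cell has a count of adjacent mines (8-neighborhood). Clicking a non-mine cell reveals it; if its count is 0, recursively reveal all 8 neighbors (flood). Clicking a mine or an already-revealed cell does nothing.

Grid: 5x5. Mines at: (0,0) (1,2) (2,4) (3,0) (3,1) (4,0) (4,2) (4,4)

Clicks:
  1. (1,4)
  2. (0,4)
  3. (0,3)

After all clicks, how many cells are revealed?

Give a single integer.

Click 1 (1,4) count=1: revealed 1 new [(1,4)] -> total=1
Click 2 (0,4) count=0: revealed 3 new [(0,3) (0,4) (1,3)] -> total=4
Click 3 (0,3) count=1: revealed 0 new [(none)] -> total=4

Answer: 4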